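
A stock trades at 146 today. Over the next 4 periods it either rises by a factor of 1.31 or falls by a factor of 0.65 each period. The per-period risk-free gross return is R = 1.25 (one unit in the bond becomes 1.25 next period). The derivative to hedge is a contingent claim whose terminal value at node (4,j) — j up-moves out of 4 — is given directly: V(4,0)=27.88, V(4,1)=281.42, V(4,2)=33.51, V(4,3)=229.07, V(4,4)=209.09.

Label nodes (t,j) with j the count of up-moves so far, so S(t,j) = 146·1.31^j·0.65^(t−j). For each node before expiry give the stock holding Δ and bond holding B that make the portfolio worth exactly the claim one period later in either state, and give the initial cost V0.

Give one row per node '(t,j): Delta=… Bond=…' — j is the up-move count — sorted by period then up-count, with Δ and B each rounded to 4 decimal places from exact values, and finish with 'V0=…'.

(0,0): Delta=0.1258 Bond=66.6459
(1,0): Delta=1.2542 Bond=-23.7764
(1,1): Delta=0.0698 Bond=94.0157
(2,0): Delta=-3.9757 Bond=292.8826
(2,1): Delta=1.5136 Bond=-61.9809
(2,2): Delta=-0.0019 Bond=135.4697
(3,0): Delta=9.5810 Bond=-177.4548
(3,1): Delta=-4.6484 Bond=420.4590
(3,2): Delta=1.8194 Bond=-127.2696
(3,3): Delta=-0.0922 Bond=198.9978
V0=85.0078

Under the risk-neutral measure, an up-move has probability p* = (R−d)/(u−d) = 0.9091 and values discount at R = 1.25.
Payoff layer (t=4): V(4,0)=27.8800, V(4,1)=281.4200, V(4,2)=33.5100, V(4,3)=229.0700, V(4,4)=209.0900
Node (3,0) S=40.0953: V=(p*·281.4200+(1−p*)·27.8800)/1.25=206.6967; Δ=(281.4200−27.8800)/(52.5248−26.0619)=9.5810; B=V−Δ·S=-177.4548
Node (3,1) S=80.8074: V=(p*·33.5100+(1−p*)·281.4200)/1.25=44.8378; Δ=(33.5100−281.4200)/(105.8576−52.5248)=-4.6484; B=V−Δ·S=420.4590
Node (3,2) S=162.8579: V=(p*·229.0700+(1−p*)·33.5100)/1.25=169.0335; Δ=(229.0700−33.5100)/(213.3438−105.8576)=1.8194; B=V−Δ·S=-127.2696
Node (3,3) S=328.2213: V=(p*·209.0900+(1−p*)·229.0700)/1.25=168.7251; Δ=(209.0900−229.0700)/(429.9699−213.3438)=-0.0922; B=V−Δ·S=198.9978
Node (2,0) S=61.6850: V=(p*·44.8378+(1−p*)·206.6967)/1.25=47.6418; Δ=(44.8378−206.6967)/(80.8074−40.0953)=-3.9757; B=V−Δ·S=292.8826
Node (2,1) S=124.3190: V=(p*·169.0335+(1−p*)·44.8378)/1.25=126.1944; Δ=(169.0335−44.8378)/(162.8579−80.8074)=1.5136; B=V−Δ·S=-61.9809
Node (2,2) S=250.5506: V=(p*·168.7251+(1−p*)·169.0335)/1.25=135.0025; Δ=(168.7251−169.0335)/(328.2213−162.8579)=-0.0019; B=V−Δ·S=135.4697
Node (1,0) S=94.9000: V=(p*·126.1944+(1−p*)·47.6418)/1.25=95.2426; Δ=(126.1944−47.6418)/(124.3190−61.6850)=1.2542; B=V−Δ·S=-23.7764
Node (1,1) S=191.2600: V=(p*·135.0025+(1−p*)·126.1944)/1.25=107.3614; Δ=(135.0025−126.1944)/(250.5506−124.3190)=0.0698; B=V−Δ·S=94.0157
Node (0,0) S=146.0000: V=(p*·107.3614+(1−p*)·95.2426)/1.25=85.0078; Δ=(107.3614−95.2426)/(191.2600−94.9000)=0.1258; B=V−Δ·S=66.6459
Self-financing check: at every node Δ·S+B equals the discounted successor values.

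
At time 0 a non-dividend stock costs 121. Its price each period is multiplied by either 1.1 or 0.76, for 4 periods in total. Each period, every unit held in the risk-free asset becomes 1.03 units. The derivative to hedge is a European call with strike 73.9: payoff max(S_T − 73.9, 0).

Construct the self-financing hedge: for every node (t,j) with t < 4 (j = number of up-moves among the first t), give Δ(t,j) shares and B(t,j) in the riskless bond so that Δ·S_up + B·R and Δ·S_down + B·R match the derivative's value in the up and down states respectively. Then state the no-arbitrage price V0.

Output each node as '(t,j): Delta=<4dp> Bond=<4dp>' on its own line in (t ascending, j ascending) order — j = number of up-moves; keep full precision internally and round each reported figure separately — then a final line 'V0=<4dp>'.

(0,0): Delta=0.9617 Bond=-60.5950
(1,0): Delta=0.8244 Bond=-49.7831
(1,1): Delta=0.9863 Bond=-65.6872
(2,0): Delta=0.3461 Bond=-17.8469
(2,1): Delta=0.9101 Bond=-59.9435
(2,2): Delta=1.0000 Bond=-69.6578
(3,0): Delta=0.0000 Bond=0.0000
(3,1): Delta=0.4081 Bond=-23.1481
(3,2): Delta=1.0000 Bond=-71.7476
(3,3): Delta=1.0000 Bond=-71.7476
V0=55.7754

The replicating-portfolio and risk-neutral prices coincide; use p* = (1.03−0.76)/(1.1−0.76) = 0.7941 for the latter.
Terminal values V(4,·): V(4,0)=0.0000, V(4,1)=0.0000, V(4,2)=10.6664, V(4,3)=48.4988, V(4,4)=103.2561
  t=3,j=0: stock 53.1161 → up 58.4277 (V=0.0000), down 40.3682 (V=0.0000). Price 0.0000; hedge Δ=0.0000, bond B=0.0000.
  t=3,j=1: stock 76.8786 → up 84.5664 (V=10.6664), down 58.4277 (V=0.0000). Price 8.2237; hedge Δ=0.4081, bond B=-23.1481.
  t=3,j=2: stock 111.2716 → up 122.3988 (V=48.4988), down 84.5664 (V=10.6664). Price 39.5240; hedge Δ=1.0000, bond B=-71.7476.
  t=3,j=3: stock 161.0510 → up 177.1561 (V=103.2561), down 122.3988 (V=48.4988). Price 89.3034; hedge Δ=1.0000, bond B=-71.7476.
  t=2,j=0: stock 69.8896 → up 76.8786 (V=8.2237), down 53.1161 (V=0.0000). Price 6.3404; hedge Δ=0.3461, bond B=-17.8469.
  t=2,j=1: stock 101.1560 → up 111.2716 (V=39.5240), down 76.8786 (V=8.2237). Price 32.1163; hedge Δ=0.9101, bond B=-59.9435.
  t=2,j=2: stock 146.4100 → up 161.0510 (V=89.3034), down 111.2716 (V=39.5240). Price 76.7522; hedge Δ=1.0000, bond B=-69.6578.
  t=1,j=0: stock 91.9600 → up 101.1560 (V=32.1163), down 69.8896 (V=6.3404). Price 26.0287; hedge Δ=0.8244, bond B=-49.7831.
  t=1,j=1: stock 133.1000 → up 146.4100 (V=76.7522), down 101.1560 (V=32.1163). Price 65.5946; hedge Δ=0.9863, bond B=-65.6872.
  t=0,j=0: stock 121.0000 → up 133.1000 (V=65.5946), down 91.9600 (V=26.0287). Price 55.7754; hedge Δ=0.9617, bond B=-60.5950.
Self-financing check: at every node Δ·S+B equals the discounted successor values.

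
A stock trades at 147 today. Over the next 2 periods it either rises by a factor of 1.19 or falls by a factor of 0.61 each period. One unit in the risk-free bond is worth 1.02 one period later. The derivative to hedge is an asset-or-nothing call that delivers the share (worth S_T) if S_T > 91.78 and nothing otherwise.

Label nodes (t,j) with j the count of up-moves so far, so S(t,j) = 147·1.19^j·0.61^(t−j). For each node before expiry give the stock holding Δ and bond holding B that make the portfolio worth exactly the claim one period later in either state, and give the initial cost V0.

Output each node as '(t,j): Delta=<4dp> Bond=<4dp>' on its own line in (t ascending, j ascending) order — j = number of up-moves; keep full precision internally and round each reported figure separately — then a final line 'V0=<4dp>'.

(0,0): Delta=1.1844 Bond=-31.6167
(1,0): Delta=2.0517 Bond=-110.0261
(1,1): Delta=1.0000 Bond=0.0000
V0=142.4833

Under the risk-neutral measure, an up-move has probability p* = (R−d)/(u−d) = 0.7069 and values discount at R = 1.02.
Terminal values V(2,·): V(2,0)=0.0000, V(2,1)=106.7073, V(2,2)=208.1667
(1,0): S=89.6700. Δ = (V_up−V_dn)/(S_up−S_dn) = (106.7073−0.0000)/(106.7073−54.6987) = 2.0517. V = [p*·106.7073 + (1−p*)·0.0000]/1.02 = 73.9520. B = V − Δ·S = -110.0261.
(1,1): S=174.9300. Δ = (V_up−V_dn)/(S_up−S_dn) = (208.1667−106.7073)/(208.1667−106.7073) = 1.0000. V = [p*·208.1667 + (1−p*)·106.7073]/1.02 = 174.9300. B = V − Δ·S = 0.0000.
(0,0): S=147.0000. Δ = (V_up−V_dn)/(S_up−S_dn) = (174.9300−73.9520)/(174.9300−89.6700) = 1.1844. V = [p*·174.9300 + (1−p*)·73.9520]/1.02 = 142.4833. B = V − Δ·S = -31.6167.
Self-financing check: at every node Δ·S+B equals the discounted successor values.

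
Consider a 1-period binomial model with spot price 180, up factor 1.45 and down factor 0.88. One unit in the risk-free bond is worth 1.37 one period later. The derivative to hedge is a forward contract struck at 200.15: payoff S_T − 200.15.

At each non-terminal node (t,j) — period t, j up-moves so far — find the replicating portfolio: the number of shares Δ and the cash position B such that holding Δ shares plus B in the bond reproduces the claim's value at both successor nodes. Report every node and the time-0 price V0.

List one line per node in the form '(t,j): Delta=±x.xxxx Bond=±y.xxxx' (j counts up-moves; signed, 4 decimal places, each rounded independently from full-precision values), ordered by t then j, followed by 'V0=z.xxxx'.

Since d<R<u, set p* = (R−d)/(u−d) = 0.8596; price each node as the discounted p*-expectation of its children.
Terminal values V(1,·): V(1,0)=-41.7500, V(1,1)=60.8500
  t=0,j=0: stock 180.0000 → up 261.0000 (V=60.8500), down 158.4000 (V=-41.7500). Price 33.9051; hedge Δ=1.0000, bond B=-146.0949.
Root portfolio cost Δ·180+B reproduces V0=33.9051.

(0,0): Delta=1.0000 Bond=-146.0949
V0=33.9051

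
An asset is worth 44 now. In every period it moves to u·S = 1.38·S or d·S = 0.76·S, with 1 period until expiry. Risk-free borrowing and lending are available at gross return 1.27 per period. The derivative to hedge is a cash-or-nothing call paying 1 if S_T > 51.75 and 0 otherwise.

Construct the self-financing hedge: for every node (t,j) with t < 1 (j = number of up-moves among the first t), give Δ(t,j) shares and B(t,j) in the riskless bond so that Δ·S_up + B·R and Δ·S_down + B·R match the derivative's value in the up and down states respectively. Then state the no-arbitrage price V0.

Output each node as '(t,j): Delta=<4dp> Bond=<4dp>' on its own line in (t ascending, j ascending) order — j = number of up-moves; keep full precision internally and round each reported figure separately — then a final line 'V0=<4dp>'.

Since d<R<u, set p* = (R−d)/(u−d) = 0.8226; price each node as the discounted p*-expectation of its children.
Terminal payoffs: V(1,0)=0.0000, V(1,1)=1.0000
  t=0,j=0: stock 44.0000 → up 60.7200 (V=1.0000), down 33.4400 (V=0.0000). Price 0.6477; hedge Δ=0.0367, bond B=-0.9652.
The time-0 hedge costs 0.6477, which is the no-arbitrage price.

(0,0): Delta=0.0367 Bond=-0.9652
V0=0.6477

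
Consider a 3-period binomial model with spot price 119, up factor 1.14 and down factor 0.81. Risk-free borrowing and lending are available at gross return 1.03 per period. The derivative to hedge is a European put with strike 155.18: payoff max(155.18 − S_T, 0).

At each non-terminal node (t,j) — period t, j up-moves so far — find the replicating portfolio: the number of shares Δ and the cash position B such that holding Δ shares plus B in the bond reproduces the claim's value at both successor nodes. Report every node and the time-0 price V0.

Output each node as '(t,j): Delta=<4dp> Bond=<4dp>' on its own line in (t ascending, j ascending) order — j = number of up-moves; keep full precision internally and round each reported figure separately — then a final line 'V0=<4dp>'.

No-arbitrage ⇒ martingale measure with p* = (R−d)/(u−d) = 0.6667.
At expiry t=3: V(3,0)=91.9385, V(3,1)=66.1735, V(3,2)=29.9116, V(3,3)=0.0000
  t=2,j=0: stock 78.0759 → up 89.0065 (V=66.1735), down 63.2415 (V=91.9385). Price 72.5843; hedge Δ=-1.0000, bond B=150.6602.
  t=2,j=1: stock 109.8846 → up 125.2684 (V=29.9116), down 89.0065 (V=66.1735). Price 40.7756; hedge Δ=-1.0000, bond B=150.6602.
  t=2,j=2: stock 154.6524 → up 176.3037 (V=0.0000), down 125.2684 (V=29.9116). Price 9.6801; hedge Δ=-0.5861, bond B=100.3212.
  t=1,j=0: stock 96.3900 → up 109.8846 (V=40.7756), down 78.0759 (V=72.5843). Price 49.8820; hedge Δ=-1.0000, bond B=146.2720.
  t=1,j=1: stock 135.6600 → up 154.6524 (V=9.6801), down 109.8846 (V=40.7756). Price 19.4614; hedge Δ=-0.6946, bond B=113.6902.
  t=0,j=0: stock 119.0000 → up 135.6600 (V=19.4614), down 96.3900 (V=49.8820). Price 28.7394; hedge Δ=-0.7747, bond B=120.9231.
Each (Δ,B) replicates both successor values, so the strategy is self-financing and V0 is arbitrage-free.

(0,0): Delta=-0.7747 Bond=120.9231
(1,0): Delta=-1.0000 Bond=146.2720
(1,1): Delta=-0.6946 Bond=113.6902
(2,0): Delta=-1.0000 Bond=150.6602
(2,1): Delta=-1.0000 Bond=150.6602
(2,2): Delta=-0.5861 Bond=100.3212
V0=28.7394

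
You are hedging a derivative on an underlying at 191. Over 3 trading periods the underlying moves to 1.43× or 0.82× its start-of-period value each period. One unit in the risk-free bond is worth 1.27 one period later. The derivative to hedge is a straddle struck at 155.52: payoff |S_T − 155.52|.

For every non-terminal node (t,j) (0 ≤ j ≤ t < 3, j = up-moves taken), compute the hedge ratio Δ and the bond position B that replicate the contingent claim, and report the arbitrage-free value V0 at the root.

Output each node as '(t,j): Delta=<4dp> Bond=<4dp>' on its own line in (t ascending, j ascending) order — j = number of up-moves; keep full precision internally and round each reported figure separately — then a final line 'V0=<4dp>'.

(0,0): Delta=0.9632 Bond=-68.0168
(1,0): Delta=0.7829 Bond=-58.1403
(1,1): Delta=1.0000 Bond=-96.4226
(2,0): Delta=-0.2818 Bond=62.9014
(2,1): Delta=1.0000 Bond=-122.4567
(2,2): Delta=1.0000 Bond=-122.4567
V0=115.9613

The replicating-portfolio and risk-neutral prices coincide; use p* = (1.27−0.82)/(1.43−0.82) = 0.7377 for the latter.
Terminal values V(3,·): V(3,0)=50.2087, V(3,1)=28.1326, V(3,2)=164.7522, V(3,3)=403.0035
Node (2,0) S=128.4284: V=(p*·28.1326+(1−p*)·50.2087)/1.27=26.7111; Δ=(28.1326−50.2087)/(183.6526−105.3113)=-0.2818; B=V−Δ·S=62.9014
Node (2,1) S=223.9666: V=(p*·164.7522+(1−p*)·28.1326)/1.27=101.5099; Δ=(164.7522−28.1326)/(320.2722−183.6526)=1.0000; B=V−Δ·S=-122.4567
Node (2,2) S=390.5759: V=(p*·403.0035+(1−p*)·164.7522)/1.27=268.1192; Δ=(403.0035−164.7522)/(558.5235−320.2722)=1.0000; B=V−Δ·S=-122.4567
Node (1,0) S=156.6200: V=(p*·101.5099+(1−p*)·26.7111)/1.27=64.4807; Δ=(101.5099−26.7111)/(223.9666−128.4284)=0.7829; B=V−Δ·S=-58.1403
Node (1,1) S=273.1300: V=(p*·268.1192+(1−p*)·101.5099)/1.27=176.7074; Δ=(268.1192−101.5099)/(390.5759−223.9666)=1.0000; B=V−Δ·S=-96.4226
Node (0,0) S=191.0000: V=(p*·176.7074+(1−p*)·64.4807)/1.27=115.9613; Δ=(176.7074−64.4807)/(273.1300−156.6200)=0.9632; B=V−Δ·S=-68.0168
Each (Δ,B) replicates both successor values, so the strategy is self-financing and V0 is arbitrage-free.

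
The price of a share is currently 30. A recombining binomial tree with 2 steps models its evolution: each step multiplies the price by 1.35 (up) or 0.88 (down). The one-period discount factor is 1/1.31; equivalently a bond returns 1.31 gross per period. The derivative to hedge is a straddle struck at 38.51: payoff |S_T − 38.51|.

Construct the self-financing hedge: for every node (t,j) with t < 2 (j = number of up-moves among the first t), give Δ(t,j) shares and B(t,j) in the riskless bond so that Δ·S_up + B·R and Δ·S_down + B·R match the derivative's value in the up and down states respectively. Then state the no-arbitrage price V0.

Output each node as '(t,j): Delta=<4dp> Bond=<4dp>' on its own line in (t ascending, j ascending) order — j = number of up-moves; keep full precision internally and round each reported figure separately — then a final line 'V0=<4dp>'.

Under the risk-neutral measure, an up-move has probability p* = (R−d)/(u−d) = 0.9149 and values discount at R = 1.31.
Terminal payoffs: V(2,0)=15.2780, V(2,1)=2.8700, V(2,2)=16.1650
  t=1,j=0: stock 26.4000 → up 35.6400 (V=2.8700), down 23.2320 (V=15.2780). Price 2.9969; hedge Δ=-1.0000, bond B=29.3969.
  t=1,j=1: stock 40.5000 → up 54.6750 (V=16.1650), down 35.6400 (V=2.8700). Price 11.4760; hedge Δ=0.6985, bond B=-16.8113.
  t=0,j=0: stock 30.0000 → up 40.5000 (V=11.4760), down 26.4000 (V=2.9969). Price 8.2094; hedge Δ=0.6013, bond B=-9.8310.
Self-financing check: at every node Δ·S+B equals the discounted successor values.

(0,0): Delta=0.6013 Bond=-9.8310
(1,0): Delta=-1.0000 Bond=29.3969
(1,1): Delta=0.6985 Bond=-16.8113
V0=8.2094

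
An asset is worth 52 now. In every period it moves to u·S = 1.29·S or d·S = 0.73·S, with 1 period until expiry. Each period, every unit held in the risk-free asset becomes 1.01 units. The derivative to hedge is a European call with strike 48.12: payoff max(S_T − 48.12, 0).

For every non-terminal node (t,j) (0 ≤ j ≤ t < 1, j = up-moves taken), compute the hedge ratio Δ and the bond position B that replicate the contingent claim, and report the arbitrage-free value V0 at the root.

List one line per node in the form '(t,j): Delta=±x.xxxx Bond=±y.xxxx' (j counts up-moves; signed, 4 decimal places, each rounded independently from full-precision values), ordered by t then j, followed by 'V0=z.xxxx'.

The replicating-portfolio and risk-neutral prices coincide; use p* = (1.01−0.73)/(1.29−0.73) = 0.5000 for the latter.
At expiry t=1: V(1,0)=0.0000, V(1,1)=18.9600
(0,0): S=52.0000. Δ = (V_up−V_dn)/(S_up−S_dn) = (18.9600−0.0000)/(67.0800−37.9600) = 0.6511. V = [p*·18.9600 + (1−p*)·0.0000]/1.01 = 9.3861. B = V − Δ·S = -24.4710.
Root portfolio cost Δ·52+B reproduces V0=9.3861.

(0,0): Delta=0.6511 Bond=-24.4710
V0=9.3861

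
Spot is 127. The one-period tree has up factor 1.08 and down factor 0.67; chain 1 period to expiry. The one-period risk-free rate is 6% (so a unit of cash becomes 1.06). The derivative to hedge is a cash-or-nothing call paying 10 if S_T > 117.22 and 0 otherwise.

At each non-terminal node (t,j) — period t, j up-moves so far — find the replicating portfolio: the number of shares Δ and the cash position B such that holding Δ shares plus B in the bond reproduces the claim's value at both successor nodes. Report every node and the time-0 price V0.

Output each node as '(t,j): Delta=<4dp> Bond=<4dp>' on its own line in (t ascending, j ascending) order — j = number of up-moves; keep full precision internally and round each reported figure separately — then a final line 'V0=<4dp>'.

(0,0): Delta=0.1920 Bond=-15.4165
V0=8.9738

No-arbitrage ⇒ martingale measure with p* = (R−d)/(u−d) = 0.9512.
Terminal payoffs: V(1,0)=0.0000, V(1,1)=10.0000
  t=0,j=0: stock 127.0000 → up 137.1600 (V=10.0000), down 85.0900 (V=0.0000). Price 8.9738; hedge Δ=0.1920, bond B=-15.4165.
Self-financing check: at every node Δ·S+B equals the discounted successor values.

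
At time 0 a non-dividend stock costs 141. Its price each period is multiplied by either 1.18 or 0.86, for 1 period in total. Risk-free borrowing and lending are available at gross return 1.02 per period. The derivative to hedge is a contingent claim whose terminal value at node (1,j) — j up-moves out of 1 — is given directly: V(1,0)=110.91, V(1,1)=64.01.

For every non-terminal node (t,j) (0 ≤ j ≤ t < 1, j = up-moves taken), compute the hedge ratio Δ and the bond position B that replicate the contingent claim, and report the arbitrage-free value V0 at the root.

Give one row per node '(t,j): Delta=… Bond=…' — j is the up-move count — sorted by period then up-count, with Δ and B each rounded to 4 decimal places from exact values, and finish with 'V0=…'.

(0,0): Delta=-1.0395 Bond=232.3076
V0=85.7451

Since d<R<u, set p* = (R−d)/(u−d) = 0.5000; price each node as the discounted p*-expectation of its children.
At expiry t=1: V(1,0)=110.9100, V(1,1)=64.0100
(0,0): S=141.0000. Δ = (V_up−V_dn)/(S_up−S_dn) = (64.0100−110.9100)/(166.3800−121.2600) = -1.0395. V = [p*·64.0100 + (1−p*)·110.9100]/1.02 = 85.7451. B = V − Δ·S = 232.3076.
Each (Δ,B) replicates both successor values, so the strategy is self-financing and V0 is arbitrage-free.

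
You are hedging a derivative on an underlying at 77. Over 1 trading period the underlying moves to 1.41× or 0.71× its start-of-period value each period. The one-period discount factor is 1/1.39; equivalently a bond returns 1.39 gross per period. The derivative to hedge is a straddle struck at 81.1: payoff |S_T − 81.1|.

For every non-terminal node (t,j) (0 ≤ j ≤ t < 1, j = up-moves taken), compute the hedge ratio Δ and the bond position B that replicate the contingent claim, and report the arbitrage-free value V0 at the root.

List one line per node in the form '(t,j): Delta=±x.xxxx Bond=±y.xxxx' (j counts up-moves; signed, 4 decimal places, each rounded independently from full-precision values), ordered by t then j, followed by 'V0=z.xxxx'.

Risk-neutral probability p* = (R−d)/(u−d) = (1.39−0.71)/(1.41−0.71) = 0.9714.
Payoff layer (t=1): V(1,0)=26.4300, V(1,1)=27.4700
(0,0): S=77.0000. Δ = (V_up−V_dn)/(S_up−S_dn) = (27.4700−26.4300)/(108.5700−54.6700) = 0.0193. V = [p*·27.4700 + (1−p*)·26.4300]/1.39 = 19.7412. B = V − Δ·S = 18.2555.
The time-0 hedge costs 19.7412, which is the no-arbitrage price.

(0,0): Delta=0.0193 Bond=18.2555
V0=19.7412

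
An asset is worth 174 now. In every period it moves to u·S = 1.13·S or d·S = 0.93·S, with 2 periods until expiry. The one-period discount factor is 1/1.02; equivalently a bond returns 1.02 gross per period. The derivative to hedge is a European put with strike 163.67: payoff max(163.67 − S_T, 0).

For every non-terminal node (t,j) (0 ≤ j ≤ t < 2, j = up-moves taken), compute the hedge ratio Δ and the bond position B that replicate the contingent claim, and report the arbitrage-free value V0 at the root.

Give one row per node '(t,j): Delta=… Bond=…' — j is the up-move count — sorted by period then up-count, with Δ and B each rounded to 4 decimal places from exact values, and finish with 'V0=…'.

The replicating-portfolio and risk-neutral prices coincide; use p* = (1.02−0.93)/(1.13−0.93) = 0.4500 for the latter.
Payoff layer (t=2): V(2,0)=13.1774, V(2,1)=0.0000, V(2,2)=0.0000
  t=1,j=0: stock 161.8200 → up 182.8566 (V=0.0000), down 150.4926 (V=13.1774). Price 7.1055; hedge Δ=-0.4072, bond B=72.9925.
  t=1,j=1: stock 196.6200 → up 222.1806 (V=0.0000), down 182.8566 (V=0.0000). Price 0.0000; hedge Δ=0.0000, bond B=0.0000.
  t=0,j=0: stock 174.0000 → up 196.6200 (V=0.0000), down 161.8200 (V=7.1055). Price 3.8314; hedge Δ=-0.2042, bond B=39.3587.
Each (Δ,B) replicates both successor values, so the strategy is self-financing and V0 is arbitrage-free.

(0,0): Delta=-0.2042 Bond=39.3587
(1,0): Delta=-0.4072 Bond=72.9925
(1,1): Delta=0.0000 Bond=0.0000
V0=3.8314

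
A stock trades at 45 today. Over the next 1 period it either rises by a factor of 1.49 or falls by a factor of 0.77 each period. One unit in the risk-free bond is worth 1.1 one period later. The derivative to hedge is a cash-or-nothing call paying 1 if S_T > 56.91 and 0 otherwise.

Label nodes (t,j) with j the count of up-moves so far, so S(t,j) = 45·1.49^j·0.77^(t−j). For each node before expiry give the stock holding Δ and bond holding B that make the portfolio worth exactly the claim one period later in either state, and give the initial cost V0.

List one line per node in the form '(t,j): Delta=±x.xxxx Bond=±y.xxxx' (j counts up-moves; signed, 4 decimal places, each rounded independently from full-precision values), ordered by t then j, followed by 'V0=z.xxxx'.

The replicating-portfolio and risk-neutral prices coincide; use p* = (1.1−0.77)/(1.49−0.77) = 0.4583 for the latter.
Payoff layer (t=1): V(1,0)=0.0000, V(1,1)=1.0000
(0,0): S=45.0000. Δ = (V_up−V_dn)/(S_up−S_dn) = (1.0000−0.0000)/(67.0500−34.6500) = 0.0309. V = [p*·1.0000 + (1−p*)·0.0000]/1.1 = 0.4167. B = V − Δ·S = -0.9722.
Self-financing check: at every node Δ·S+B equals the discounted successor values.

(0,0): Delta=0.0309 Bond=-0.9722
V0=0.4167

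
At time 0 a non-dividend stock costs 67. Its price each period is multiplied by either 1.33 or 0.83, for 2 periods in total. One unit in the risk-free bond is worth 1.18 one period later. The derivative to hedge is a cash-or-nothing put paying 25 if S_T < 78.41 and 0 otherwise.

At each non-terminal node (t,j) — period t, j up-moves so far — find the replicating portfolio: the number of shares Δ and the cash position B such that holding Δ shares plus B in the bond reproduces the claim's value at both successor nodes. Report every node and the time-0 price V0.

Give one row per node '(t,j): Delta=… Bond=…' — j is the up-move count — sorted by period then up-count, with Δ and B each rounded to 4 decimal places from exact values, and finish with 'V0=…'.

Risk-neutral probability p* = (R−d)/(u−d) = (1.18−0.83)/(1.33−0.83) = 0.7000.
At expiry t=2: V(2,0)=25.0000, V(2,1)=25.0000, V(2,2)=0.0000
(1,0): S=55.6100. Δ = (V_up−V_dn)/(S_up−S_dn) = (25.0000−25.0000)/(73.9613−46.1563) = 0.0000. V = [p*·25.0000 + (1−p*)·25.0000]/1.18 = 21.1864. B = V − Δ·S = 21.1864.
(1,1): S=89.1100. Δ = (V_up−V_dn)/(S_up−S_dn) = (0.0000−25.0000)/(118.5163−73.9613) = -0.5611. V = [p*·0.0000 + (1−p*)·25.0000]/1.18 = 6.3559. B = V − Δ·S = 56.3559.
(0,0): S=67.0000. Δ = (V_up−V_dn)/(S_up−S_dn) = (6.3559−21.1864)/(89.1100−55.6100) = -0.4427. V = [p*·6.3559 + (1−p*)·21.1864]/1.18 = 9.1569. B = V − Δ·S = 38.8179.
Check: Δ(0,0)·S0 + B(0,0) = 9.1569 = V0.

(0,0): Delta=-0.4427 Bond=38.8179
(1,0): Delta=0.0000 Bond=21.1864
(1,1): Delta=-0.5611 Bond=56.3559
V0=9.1569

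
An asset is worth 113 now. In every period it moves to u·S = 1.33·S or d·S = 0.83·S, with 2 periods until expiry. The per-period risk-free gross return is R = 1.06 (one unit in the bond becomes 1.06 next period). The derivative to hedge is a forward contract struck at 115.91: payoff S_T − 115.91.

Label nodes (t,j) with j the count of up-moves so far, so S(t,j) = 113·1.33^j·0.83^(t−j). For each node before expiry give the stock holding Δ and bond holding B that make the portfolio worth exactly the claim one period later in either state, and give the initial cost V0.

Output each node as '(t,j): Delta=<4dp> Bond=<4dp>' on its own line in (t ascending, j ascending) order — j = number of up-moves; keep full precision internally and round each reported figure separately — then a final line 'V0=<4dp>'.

No-arbitrage ⇒ martingale measure with p* = (R−d)/(u−d) = 0.4600.
Terminal payoffs: V(2,0)=-38.0643, V(2,1)=8.8307, V(2,2)=83.9757
  t=1,j=0: stock 93.7900 → up 124.7407 (V=8.8307), down 77.8457 (V=-38.0643). Price -15.5591; hedge Δ=1.0000, bond B=-109.3491.
  t=1,j=1: stock 150.2900 → up 199.8857 (V=83.9757), down 124.7407 (V=8.8307). Price 40.9409; hedge Δ=1.0000, bond B=-109.3491.
  t=0,j=0: stock 113.0000 → up 150.2900 (V=40.9409), down 93.7900 (V=-15.5591). Price 9.8405; hedge Δ=1.0000, bond B=-103.1595.
Root portfolio cost Δ·113+B reproduces V0=9.8405.

(0,0): Delta=1.0000 Bond=-103.1595
(1,0): Delta=1.0000 Bond=-109.3491
(1,1): Delta=1.0000 Bond=-109.3491
V0=9.8405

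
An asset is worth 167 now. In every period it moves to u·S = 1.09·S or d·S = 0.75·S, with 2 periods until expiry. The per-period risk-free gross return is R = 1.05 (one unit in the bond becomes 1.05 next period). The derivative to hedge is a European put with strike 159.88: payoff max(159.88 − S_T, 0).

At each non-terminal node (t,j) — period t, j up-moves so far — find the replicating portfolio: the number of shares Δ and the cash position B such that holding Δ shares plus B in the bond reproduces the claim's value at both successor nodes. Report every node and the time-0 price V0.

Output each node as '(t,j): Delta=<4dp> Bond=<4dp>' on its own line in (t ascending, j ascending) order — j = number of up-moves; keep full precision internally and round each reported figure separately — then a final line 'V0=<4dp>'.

(0,0): Delta=-0.4297 Bond=76.9898
(1,0): Delta=-1.0000 Bond=152.2667
(1,1): Delta=-0.3774 Bond=71.3156
V0=5.2263

The replicating-portfolio and risk-neutral prices coincide; use p* = (1.05−0.75)/(1.09−0.75) = 0.8824 for the latter.
At expiry t=2: V(2,0)=65.9425, V(2,1)=23.3575, V(2,2)=0.0000
(1,0): S=125.2500. Δ = (V_up−V_dn)/(S_up−S_dn) = (23.3575−65.9425)/(136.5225−93.9375) = -1.0000. V = [p*·23.3575 + (1−p*)·65.9425]/1.05 = 27.0167. B = V − Δ·S = 152.2667.
(1,1): S=182.0300. Δ = (V_up−V_dn)/(S_up−S_dn) = (0.0000−23.3575)/(198.4127−136.5225) = -0.3774. V = [p*·0.0000 + (1−p*)·23.3575]/1.05 = 2.6171. B = V − Δ·S = 71.3156.
(0,0): S=167.0000. Δ = (V_up−V_dn)/(S_up−S_dn) = (2.6171−27.0167)/(182.0300−125.2500) = -0.4297. V = [p*·2.6171 + (1−p*)·27.0167]/1.05 = 5.2263. B = V − Δ·S = 76.9898.
Each (Δ,B) replicates both successor values, so the strategy is self-financing and V0 is arbitrage-free.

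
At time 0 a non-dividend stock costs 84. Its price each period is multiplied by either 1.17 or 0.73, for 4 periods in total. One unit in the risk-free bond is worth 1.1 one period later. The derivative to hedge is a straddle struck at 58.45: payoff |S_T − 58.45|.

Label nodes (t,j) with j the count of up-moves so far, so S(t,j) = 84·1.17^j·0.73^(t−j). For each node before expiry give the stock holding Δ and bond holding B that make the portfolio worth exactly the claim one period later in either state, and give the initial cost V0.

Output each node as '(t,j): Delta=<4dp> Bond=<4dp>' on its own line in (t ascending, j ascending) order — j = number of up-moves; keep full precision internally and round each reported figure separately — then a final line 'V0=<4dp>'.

(0,0): Delta=0.9452 Bond=-34.9117
(1,0): Delta=0.6463 Bond=-20.0774
(1,1): Delta=0.9804 Bond=-41.8698
(2,0): Delta=-0.7806 Bond=41.7869
(2,1): Delta=0.8147 Bond=-34.1691
(2,2): Delta=1.0000 Bond=-48.3058
(3,0): Delta=-1.0000 Bond=53.1364
(3,1): Delta=-0.7547 Bond=44.6090
(3,2): Delta=1.0000 Bond=-53.1364
(3,3): Delta=1.0000 Bond=-53.1364
V0=44.4822

Risk-neutral probability p* = (R−d)/(u−d) = (1.1−0.73)/(1.17−0.73) = 0.8409.
At expiry t=4: V(4,0)=34.5955, V(4,1)=20.2174, V(4,2)=2.8269, V(4,3)=39.7609, V(4,4)=98.9565
(3,0): S=32.6774. Δ = (V_up−V_dn)/(S_up−S_dn) = (20.2174−34.5955)/(38.2326−23.8545) = -1.0000. V = [p*·20.2174 + (1−p*)·34.5955]/1.1 = 20.4589. B = V − Δ·S = 53.1364.
(3,1): S=52.3734. Δ = (V_up−V_dn)/(S_up−S_dn) = (2.8269−20.2174)/(61.2769−38.2326) = -0.7547. V = [p*·2.8269 + (1−p*)·20.2174]/1.1 = 5.0851. B = V − Δ·S = 44.6090.
(3,2): S=83.9409. Δ = (V_up−V_dn)/(S_up−S_dn) = (39.7609−2.8269)/(98.2109−61.2769) = 1.0000. V = [p*·39.7609 + (1−p*)·2.8269]/1.1 = 30.8046. B = V − Δ·S = -53.1364.
(3,3): S=134.5355. Δ = (V_up−V_dn)/(S_up−S_dn) = (98.9565−39.7609)/(157.4065−98.2109) = 1.0000. V = [p*·98.9565 + (1−p*)·39.7609]/1.1 = 81.3991. B = V − Δ·S = -53.1364.
(2,0): S=44.7636. Δ = (V_up−V_dn)/(S_up−S_dn) = (5.0851−20.4589)/(52.3734−32.6774) = -0.7806. V = [p*·5.0851 + (1−p*)·20.4589]/1.1 = 6.8463. B = V − Δ·S = 41.7869.
(2,1): S=71.7444. Δ = (V_up−V_dn)/(S_up−S_dn) = (30.8046−5.0851)/(83.9409−52.3734) = 0.8147. V = [p*·30.8046 + (1−p*)·5.0851]/1.1 = 24.2844. B = V − Δ·S = -34.1691.
(2,2): S=114.9876. Δ = (V_up−V_dn)/(S_up−S_dn) = (81.3991−30.8046)/(134.5355−83.9409) = 1.0000. V = [p*·81.3991 + (1−p*)·30.8046]/1.1 = 66.6818. B = V − Δ·S = -48.3058.
(1,0): S=61.3200. Δ = (V_up−V_dn)/(S_up−S_dn) = (24.2844−6.8463)/(71.7444−44.7636) = 0.6463. V = [p*·24.2844 + (1−p*)·6.8463]/1.1 = 19.5547. B = V − Δ·S = -20.0774.
(1,1): S=98.2800. Δ = (V_up−V_dn)/(S_up−S_dn) = (66.6818−24.2844)/(114.9876−71.7444) = 0.9804. V = [p*·66.6818 + (1−p*)·24.2844]/1.1 = 54.4880. B = V − Δ·S = -41.8698.
(0,0): S=84.0000. Δ = (V_up−V_dn)/(S_up−S_dn) = (54.4880−19.5547)/(98.2800−61.3200) = 0.9452. V = [p*·54.4880 + (1−p*)·19.5547]/1.1 = 44.4822. B = V − Δ·S = -34.9117.
Check: Δ(0,0)·S0 + B(0,0) = 44.4822 = V0.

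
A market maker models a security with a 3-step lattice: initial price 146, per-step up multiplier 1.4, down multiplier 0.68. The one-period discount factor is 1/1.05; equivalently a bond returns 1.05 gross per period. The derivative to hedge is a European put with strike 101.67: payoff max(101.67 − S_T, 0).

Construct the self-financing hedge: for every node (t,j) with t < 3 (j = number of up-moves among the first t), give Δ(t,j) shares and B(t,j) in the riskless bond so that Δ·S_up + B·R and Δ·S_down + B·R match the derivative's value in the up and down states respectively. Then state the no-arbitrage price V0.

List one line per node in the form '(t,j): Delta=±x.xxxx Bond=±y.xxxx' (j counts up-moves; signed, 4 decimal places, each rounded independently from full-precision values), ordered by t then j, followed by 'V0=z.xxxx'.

Under the risk-neutral measure, an up-move has probability p* = (R−d)/(u−d) = 0.5139 and values discount at R = 1.05.
Terminal values V(3,·): V(3,0)=55.7629, V(3,1)=7.1554, V(3,2)=0.0000, V(3,3)=0.0000
(2,0): S=67.5104. Δ = (V_up−V_dn)/(S_up−S_dn) = (7.1554−55.7629)/(94.5146−45.9071) = -1.0000. V = [p*·7.1554 + (1−p*)·55.7629]/1.05 = 29.3182. B = V − Δ·S = 96.8286.
(2,1): S=138.9920. Δ = (V_up−V_dn)/(S_up−S_dn) = (0.0000−7.1554)/(194.5888−94.5146) = -0.0715. V = [p*·0.0000 + (1−p*)·7.1554]/1.05 = 3.3127. B = V − Δ·S = 13.2508.
(2,2): S=286.1600. Δ = (V_up−V_dn)/(S_up−S_dn) = (0.0000−0.0000)/(400.6240−194.5888) = 0.0000. V = [p*·0.0000 + (1−p*)·0.0000]/1.05 = 0.0000. B = V − Δ·S = 0.0000.
(1,0): S=99.2800. Δ = (V_up−V_dn)/(S_up−S_dn) = (3.3127−29.3182)/(138.9920−67.5104) = -0.3638. V = [p*·3.3127 + (1−p*)·29.3182]/1.05 = 15.1945. B = V − Δ·S = 51.3132.
(1,1): S=204.4000. Δ = (V_up−V_dn)/(S_up−S_dn) = (0.0000−3.3127)/(286.1600−138.9920) = -0.0225. V = [p*·0.0000 + (1−p*)·3.3127]/1.05 = 1.5337. B = V − Δ·S = 6.1346.
(0,0): S=146.0000. Δ = (V_up−V_dn)/(S_up−S_dn) = (1.5337−15.1945)/(204.4000−99.2800) = -0.1300. V = [p*·1.5337 + (1−p*)·15.1945]/1.05 = 7.7851. B = V − Δ·S = 26.7585.
Root portfolio cost Δ·146+B reproduces V0=7.7851.

(0,0): Delta=-0.1300 Bond=26.7585
(1,0): Delta=-0.3638 Bond=51.3132
(1,1): Delta=-0.0225 Bond=6.1346
(2,0): Delta=-1.0000 Bond=96.8286
(2,1): Delta=-0.0715 Bond=13.2508
(2,2): Delta=0.0000 Bond=0.0000
V0=7.7851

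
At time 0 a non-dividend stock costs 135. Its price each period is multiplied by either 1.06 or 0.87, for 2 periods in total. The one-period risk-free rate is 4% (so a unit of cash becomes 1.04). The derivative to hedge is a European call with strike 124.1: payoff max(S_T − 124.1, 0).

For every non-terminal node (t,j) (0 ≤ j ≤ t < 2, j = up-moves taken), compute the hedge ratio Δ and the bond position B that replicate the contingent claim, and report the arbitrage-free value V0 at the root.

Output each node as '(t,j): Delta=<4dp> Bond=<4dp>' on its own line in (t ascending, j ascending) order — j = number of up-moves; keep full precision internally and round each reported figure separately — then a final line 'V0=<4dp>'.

(0,0): Delta=0.9135 Bond=-102.8367
(1,0): Delta=0.0178 Bond=-1.7479
(1,1): Delta=1.0000 Bond=-119.3269
V0=20.4871

The replicating-portfolio and risk-neutral prices coincide; use p* = (1.04−0.87)/(1.06−0.87) = 0.8947 for the latter.
Terminal payoffs: V(2,0)=0.0000, V(2,1)=0.3970, V(2,2)=27.5860
Node (1,0) S=117.4500: V=(p*·0.3970+(1−p*)·0.0000)/1.04=0.3415; Δ=(0.3970−0.0000)/(124.4970−102.1815)=0.0178; B=V−Δ·S=-1.7479
Node (1,1) S=143.1000: V=(p*·27.5860+(1−p*)·0.3970)/1.04=23.7731; Δ=(27.5860−0.3970)/(151.6860−124.4970)=1.0000; B=V−Δ·S=-119.3269
Node (0,0) S=135.0000: V=(p*·23.7731+(1−p*)·0.3415)/1.04=20.4871; Δ=(23.7731−0.3415)/(143.1000−117.4500)=0.9135; B=V−Δ·S=-102.8367
Self-financing check: at every node Δ·S+B equals the discounted successor values.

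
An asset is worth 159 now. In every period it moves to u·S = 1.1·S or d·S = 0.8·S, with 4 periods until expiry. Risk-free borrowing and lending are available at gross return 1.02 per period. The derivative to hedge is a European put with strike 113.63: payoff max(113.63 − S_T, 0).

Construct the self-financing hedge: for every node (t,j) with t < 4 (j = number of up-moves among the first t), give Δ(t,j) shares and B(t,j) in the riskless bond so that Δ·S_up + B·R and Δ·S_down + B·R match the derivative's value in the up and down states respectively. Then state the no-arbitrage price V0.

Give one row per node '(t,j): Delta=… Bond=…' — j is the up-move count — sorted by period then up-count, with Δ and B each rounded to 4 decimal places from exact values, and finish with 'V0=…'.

Risk-neutral probability p* = (R−d)/(u−d) = (1.02−0.8)/(1.1−0.8) = 0.7333.
At expiry t=4: V(4,0)=48.5036, V(4,1)=24.0812, V(4,2)=0.0000, V(4,3)=0.0000, V(4,4)=0.0000
(3,0): S=81.4080. Δ = (V_up−V_dn)/(S_up−S_dn) = (24.0812−48.5036)/(89.5488−65.1264) = -1.0000. V = [p*·24.0812 + (1−p*)·48.5036]/1.02 = 29.9940. B = V − Δ·S = 111.4020.
(3,1): S=111.9360. Δ = (V_up−V_dn)/(S_up−S_dn) = (0.0000−24.0812)/(123.1296−89.5488) = -0.7171. V = [p*·0.0000 + (1−p*)·24.0812]/1.02 = 6.2957. B = V − Δ·S = 86.5664.
(3,2): S=153.9120. Δ = (V_up−V_dn)/(S_up−S_dn) = (0.0000−0.0000)/(169.3032−123.1296) = 0.0000. V = [p*·0.0000 + (1−p*)·0.0000]/1.02 = 0.0000. B = V − Δ·S = 0.0000.
(3,3): S=211.6290. Δ = (V_up−V_dn)/(S_up−S_dn) = (0.0000−0.0000)/(232.7919−169.3032) = 0.0000. V = [p*·0.0000 + (1−p*)·0.0000]/1.02 = 0.0000. B = V − Δ·S = 0.0000.
(2,0): S=101.7600. Δ = (V_up−V_dn)/(S_up−S_dn) = (6.2957−29.9940)/(111.9360−81.4080) = -0.7763. V = [p*·6.2957 + (1−p*)·29.9940]/1.02 = 12.3679. B = V − Δ·S = 91.3620.
(2,1): S=139.9200. Δ = (V_up−V_dn)/(S_up−S_dn) = (0.0000−6.2957)/(153.9120−111.9360) = -0.1500. V = [p*·0.0000 + (1−p*)·6.2957]/1.02 = 1.6459. B = V − Δ·S = 22.6317.
(2,2): S=192.3900. Δ = (V_up−V_dn)/(S_up−S_dn) = (0.0000−0.0000)/(211.6290−153.9120) = 0.0000. V = [p*·0.0000 + (1−p*)·0.0000]/1.02 = 0.0000. B = V − Δ·S = 0.0000.
(1,0): S=127.2000. Δ = (V_up−V_dn)/(S_up−S_dn) = (1.6459−12.3679)/(139.9200−101.7600) = -0.2810. V = [p*·1.6459 + (1−p*)·12.3679]/1.02 = 4.4168. B = V − Δ·S = 40.1567.
(1,1): S=174.9000. Δ = (V_up−V_dn)/(S_up−S_dn) = (0.0000−1.6459)/(192.3900−139.9200) = -0.0314. V = [p*·0.0000 + (1−p*)·1.6459]/1.02 = 0.4303. B = V − Δ·S = 5.9168.
(0,0): S=159.0000. Δ = (V_up−V_dn)/(S_up−S_dn) = (0.4303−4.4168)/(174.9000−127.2000) = -0.0836. V = [p*·0.4303 + (1−p*)·4.4168]/1.02 = 1.4641. B = V − Δ·S = 14.7524.
Each (Δ,B) replicates both successor values, so the strategy is self-financing and V0 is arbitrage-free.

(0,0): Delta=-0.0836 Bond=14.7524
(1,0): Delta=-0.2810 Bond=40.1567
(1,1): Delta=-0.0314 Bond=5.9168
(2,0): Delta=-0.7763 Bond=91.3620
(2,1): Delta=-0.1500 Bond=22.6317
(2,2): Delta=0.0000 Bond=0.0000
(3,0): Delta=-1.0000 Bond=111.4020
(3,1): Delta=-0.7171 Bond=86.5664
(3,2): Delta=0.0000 Bond=0.0000
(3,3): Delta=0.0000 Bond=0.0000
V0=1.4641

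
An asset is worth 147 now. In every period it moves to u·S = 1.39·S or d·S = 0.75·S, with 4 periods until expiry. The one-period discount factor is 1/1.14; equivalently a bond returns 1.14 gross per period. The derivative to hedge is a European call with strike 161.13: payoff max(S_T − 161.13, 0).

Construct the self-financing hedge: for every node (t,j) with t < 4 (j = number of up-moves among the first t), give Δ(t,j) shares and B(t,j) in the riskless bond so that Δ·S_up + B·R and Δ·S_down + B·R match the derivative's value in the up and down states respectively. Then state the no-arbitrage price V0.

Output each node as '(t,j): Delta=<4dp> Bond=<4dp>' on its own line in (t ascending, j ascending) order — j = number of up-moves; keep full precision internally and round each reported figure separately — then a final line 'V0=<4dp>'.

Under the risk-neutral measure, an up-move has probability p* = (R−d)/(u−d) = 0.6094 and values discount at R = 1.14.
Terminal values V(4,·): V(4,0)=0.0000, V(4,1)=0.0000, V(4,2)=0.0000, V(4,3)=134.9595, V(4,4)=387.6225
(3,0): S=62.0156. Δ = (V_up−V_dn)/(S_up−S_dn) = (0.0000−0.0000)/(86.2017−46.5117) = 0.0000. V = [p*·0.0000 + (1−p*)·0.0000]/1.14 = 0.0000. B = V − Δ·S = 0.0000.
(3,1): S=114.9356. Δ = (V_up−V_dn)/(S_up−S_dn) = (0.0000−0.0000)/(159.7605−86.2017) = 0.0000. V = [p*·0.0000 + (1−p*)·0.0000]/1.14 = 0.0000. B = V − Δ·S = 0.0000.
(3,2): S=213.0140. Δ = (V_up−V_dn)/(S_up−S_dn) = (134.9595−0.0000)/(296.0895−159.7605) = 0.9900. V = [p*·134.9595 + (1−p*)·0.0000]/1.14 = 72.1412. B = V − Δ·S = -138.7330.
(3,3): S=394.7860. Δ = (V_up−V_dn)/(S_up−S_dn) = (387.6225−134.9595)/(548.7525−296.0895) = 1.0000. V = [p*·387.6225 + (1−p*)·134.9595]/1.14 = 253.4439. B = V − Δ·S = -141.3421.
(2,0): S=82.6875. Δ = (V_up−V_dn)/(S_up−S_dn) = (0.0000−0.0000)/(114.9356−62.0156) = 0.0000. V = [p*·0.0000 + (1−p*)·0.0000]/1.14 = 0.0000. B = V − Δ·S = 0.0000.
(2,1): S=153.2475. Δ = (V_up−V_dn)/(S_up−S_dn) = (72.1412−0.0000)/(213.0140−114.9356) = 0.7355. V = [p*·72.1412 + (1−p*)·0.0000]/1.14 = 38.5623. B = V − Δ·S = -74.1583.
(2,2): S=284.0187. Δ = (V_up−V_dn)/(S_up−S_dn) = (253.4439−72.1412)/(394.7860−213.0140) = 0.9974. V = [p*·253.4439 + (1−p*)·72.1412]/1.14 = 160.1952. B = V − Δ·S = -123.0903.
(1,0): S=110.2500. Δ = (V_up−V_dn)/(S_up−S_dn) = (38.5623−0.0000)/(153.2475−82.6875) = 0.5465. V = [p*·38.5623 + (1−p*)·0.0000]/1.14 = 20.6131. B = V − Δ·S = -39.6405.
(1,1): S=204.3300. Δ = (V_up−V_dn)/(S_up−S_dn) = (160.1952−38.5623)/(284.0187−153.2475) = 0.9301. V = [p*·160.1952 + (1−p*)·38.5623]/1.14 = 98.8442. B = V − Δ·S = -91.2072.
(0,0): S=147.0000. Δ = (V_up−V_dn)/(S_up−S_dn) = (98.8442−20.6131)/(204.3300−110.2500) = 0.8315. V = [p*·98.8442 + (1−p*)·20.6131]/1.14 = 59.8992. B = V − Δ·S = -62.3368.
Each (Δ,B) replicates both successor values, so the strategy is self-financing and V0 is arbitrage-free.

(0,0): Delta=0.8315 Bond=-62.3368
(1,0): Delta=0.5465 Bond=-39.6405
(1,1): Delta=0.9301 Bond=-91.2072
(2,0): Delta=0.0000 Bond=0.0000
(2,1): Delta=0.7355 Bond=-74.1583
(2,2): Delta=0.9974 Bond=-123.0903
(3,0): Delta=0.0000 Bond=0.0000
(3,1): Delta=0.0000 Bond=0.0000
(3,2): Delta=0.9900 Bond=-138.7330
(3,3): Delta=1.0000 Bond=-141.3421
V0=59.8992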